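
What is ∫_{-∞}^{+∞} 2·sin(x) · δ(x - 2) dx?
2 \sin{\left(2 \right)}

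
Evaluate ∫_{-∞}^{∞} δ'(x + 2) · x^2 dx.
4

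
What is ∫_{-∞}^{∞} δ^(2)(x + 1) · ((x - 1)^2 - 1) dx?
2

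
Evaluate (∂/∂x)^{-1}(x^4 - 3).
\frac{x^{5}}{5} - 3 x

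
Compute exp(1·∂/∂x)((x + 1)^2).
x^{2} + 4 x + 4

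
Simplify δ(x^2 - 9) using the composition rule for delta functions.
\frac{\delta(x - 3) + \delta(x + 3)}{6}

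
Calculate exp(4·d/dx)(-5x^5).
- 5 x^{5} - 100 x^{4} - 800 x^{3} - 3200 x^{2} - 6400 x - 5120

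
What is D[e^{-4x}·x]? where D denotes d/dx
\left(1 - 4 x\right) e^{- 4 x}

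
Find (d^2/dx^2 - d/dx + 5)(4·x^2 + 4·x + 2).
20 x^{2} + 12 x + 14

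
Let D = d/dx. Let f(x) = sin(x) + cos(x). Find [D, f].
- \sin{\left(x \right)} + \cos{\left(x \right)}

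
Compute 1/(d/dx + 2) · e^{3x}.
\frac{e^{3 x}}{5}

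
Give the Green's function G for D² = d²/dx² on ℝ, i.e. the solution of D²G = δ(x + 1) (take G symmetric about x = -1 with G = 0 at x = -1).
\frac{|x + 1|}{2}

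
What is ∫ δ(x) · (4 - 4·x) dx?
4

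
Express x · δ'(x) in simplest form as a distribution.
-\delta(x)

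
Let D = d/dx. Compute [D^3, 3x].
9D^{2}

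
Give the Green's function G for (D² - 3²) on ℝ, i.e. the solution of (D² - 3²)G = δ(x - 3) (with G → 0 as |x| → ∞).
-\frac{e^{-3|x - 3|}}{6}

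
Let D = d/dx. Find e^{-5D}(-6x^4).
- 6 x^{4} + 120 x^{3} - 900 x^{2} + 3000 x - 3750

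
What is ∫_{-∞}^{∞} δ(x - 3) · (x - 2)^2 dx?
1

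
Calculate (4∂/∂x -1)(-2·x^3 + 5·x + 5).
2 x^{3} - 24 x^{2} - 5 x + 15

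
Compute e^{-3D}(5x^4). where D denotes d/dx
5 x^{4} - 60 x^{3} + 270 x^{2} - 540 x + 405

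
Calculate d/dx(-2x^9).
- 18 x^{8}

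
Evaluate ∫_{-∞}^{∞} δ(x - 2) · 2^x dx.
4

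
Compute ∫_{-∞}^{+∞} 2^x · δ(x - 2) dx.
4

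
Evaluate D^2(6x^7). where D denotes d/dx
252 x^{5}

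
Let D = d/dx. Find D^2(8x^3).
48 x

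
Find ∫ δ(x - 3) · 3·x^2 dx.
27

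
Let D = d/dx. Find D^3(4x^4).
96 x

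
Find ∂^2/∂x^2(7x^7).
294 x^{5}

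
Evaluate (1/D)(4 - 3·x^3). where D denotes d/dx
- \frac{3 x^{4}}{4} + 4 x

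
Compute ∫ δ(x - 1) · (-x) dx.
-1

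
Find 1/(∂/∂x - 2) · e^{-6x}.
- \frac{e^{- 6 x}}{8}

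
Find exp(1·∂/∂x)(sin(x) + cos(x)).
\sqrt{2} \sin{\left(x + \frac{\pi}{4} + 1 \right)}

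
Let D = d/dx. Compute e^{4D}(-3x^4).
- 3 x^{4} - 48 x^{3} - 288 x^{2} - 768 x - 768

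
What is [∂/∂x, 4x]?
4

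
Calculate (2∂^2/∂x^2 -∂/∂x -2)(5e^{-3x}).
95 e^{- 3 x}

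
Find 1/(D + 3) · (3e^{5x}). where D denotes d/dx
\frac{3 e^{5 x}}{8}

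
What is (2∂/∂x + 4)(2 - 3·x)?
2 - 12 x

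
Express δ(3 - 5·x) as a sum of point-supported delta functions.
\frac{\delta(x - 3/5)}{5}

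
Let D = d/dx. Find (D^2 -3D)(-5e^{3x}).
0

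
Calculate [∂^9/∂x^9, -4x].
-36\frac{d^{8}}{dx^{8}}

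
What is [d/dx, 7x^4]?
28 x^{3}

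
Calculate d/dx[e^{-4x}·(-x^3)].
x^{2} \left(4 x - 3\right) e^{- 4 x}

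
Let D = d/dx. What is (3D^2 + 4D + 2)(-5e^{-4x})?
- 170 e^{- 4 x}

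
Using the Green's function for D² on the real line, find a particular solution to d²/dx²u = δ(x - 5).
\frac{|x - 5|}{2}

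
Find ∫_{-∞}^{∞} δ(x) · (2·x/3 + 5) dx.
5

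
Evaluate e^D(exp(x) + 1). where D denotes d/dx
e^{x + 1} + 1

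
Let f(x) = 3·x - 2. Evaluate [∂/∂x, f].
3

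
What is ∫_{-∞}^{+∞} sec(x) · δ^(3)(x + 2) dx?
\left(5 + 6 \tan^{2}{\left(2 \right)}\right) \tan{\left(2 \right)} \sec{\left(2 \right)}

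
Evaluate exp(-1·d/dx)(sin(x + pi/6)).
\sin{\left(x - 1 + \frac{\pi}{6} \right)}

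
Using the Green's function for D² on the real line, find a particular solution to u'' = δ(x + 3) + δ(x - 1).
\frac{|x + 3|}{2} + \frac{|x - 1|}{2}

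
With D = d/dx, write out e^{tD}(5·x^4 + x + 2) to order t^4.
5 t^{4} + 20 t^{3} x + 30 t^{2} x^{2} + t \left(20 x^{3} + 1\right) + 5 x^{4} + x + 2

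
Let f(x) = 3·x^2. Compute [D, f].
6 x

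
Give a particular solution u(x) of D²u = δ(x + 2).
\frac{|x + 2|}{2}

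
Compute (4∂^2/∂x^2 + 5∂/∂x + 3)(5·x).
15 x + 25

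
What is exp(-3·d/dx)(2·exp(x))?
2 e^{x - 3}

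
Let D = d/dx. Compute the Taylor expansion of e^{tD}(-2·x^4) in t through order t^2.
2 x^{2} \left(- 6 t^{2} - 4 t x - x^{2}\right)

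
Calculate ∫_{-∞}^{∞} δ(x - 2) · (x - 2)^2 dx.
0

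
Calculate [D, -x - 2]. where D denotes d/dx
-1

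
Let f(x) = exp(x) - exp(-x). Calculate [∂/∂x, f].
2 \cosh{\left(x \right)}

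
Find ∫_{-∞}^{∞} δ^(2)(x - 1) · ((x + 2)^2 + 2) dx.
2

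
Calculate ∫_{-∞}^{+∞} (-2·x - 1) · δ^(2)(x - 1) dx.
0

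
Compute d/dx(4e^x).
4 e^{x}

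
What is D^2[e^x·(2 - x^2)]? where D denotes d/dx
x \left(- x - 4\right) e^{x}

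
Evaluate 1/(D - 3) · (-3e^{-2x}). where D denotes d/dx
\frac{3 e^{- 2 x}}{5}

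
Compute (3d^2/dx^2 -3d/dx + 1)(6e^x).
6 e^{x}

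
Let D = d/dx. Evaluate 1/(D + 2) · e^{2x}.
\frac{e^{2 x}}{4}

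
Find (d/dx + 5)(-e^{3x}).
- 8 e^{3 x}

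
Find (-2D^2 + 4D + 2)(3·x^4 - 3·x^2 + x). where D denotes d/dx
6 x^{4} + 48 x^{3} - 78 x^{2} - 22 x + 16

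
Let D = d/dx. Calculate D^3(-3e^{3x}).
- 81 e^{3 x}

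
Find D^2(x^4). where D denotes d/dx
12 x^{2}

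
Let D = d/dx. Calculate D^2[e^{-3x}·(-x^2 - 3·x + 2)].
\left(- 9 x^{2} - 15 x + 34\right) e^{- 3 x}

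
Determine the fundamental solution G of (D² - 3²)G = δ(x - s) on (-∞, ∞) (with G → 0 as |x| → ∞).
-\frac{e^{-3|x-s|}}{6}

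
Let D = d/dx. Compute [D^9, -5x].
-45D^{8}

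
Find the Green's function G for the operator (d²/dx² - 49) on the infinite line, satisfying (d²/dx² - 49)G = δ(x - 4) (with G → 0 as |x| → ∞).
-\frac{e^{-7|x - 4|}}{14}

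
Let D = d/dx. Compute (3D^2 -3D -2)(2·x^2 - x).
- 4 x^{2} - 10 x + 15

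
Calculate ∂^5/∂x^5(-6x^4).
0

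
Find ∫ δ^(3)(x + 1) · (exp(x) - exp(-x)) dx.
- 2 \cosh{\left(1 \right)}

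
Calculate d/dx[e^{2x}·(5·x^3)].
x^{2} \left(10 x + 15\right) e^{2 x}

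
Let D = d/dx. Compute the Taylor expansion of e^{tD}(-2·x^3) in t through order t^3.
- 2 t^{3} - 6 t^{2} x - 6 t x^{2} - 2 x^{3}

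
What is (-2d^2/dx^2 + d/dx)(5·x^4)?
20 x^{2} \left(x - 6\right)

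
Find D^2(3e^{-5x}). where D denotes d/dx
75 e^{- 5 x}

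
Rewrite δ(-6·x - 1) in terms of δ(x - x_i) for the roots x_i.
\frac{\delta(x + 1/6)}{6}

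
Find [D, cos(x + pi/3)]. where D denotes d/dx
- \sin{\left(x + \frac{\pi}{3} \right)}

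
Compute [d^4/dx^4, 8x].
32\frac{d^{3}}{dx^{3}}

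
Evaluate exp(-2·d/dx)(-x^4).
- x^{4} + 8 x^{3} - 24 x^{2} + 32 x - 16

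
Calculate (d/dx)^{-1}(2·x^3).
\frac{x^{4}}{2}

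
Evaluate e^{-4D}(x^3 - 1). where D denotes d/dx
x^{3} - 12 x^{2} + 48 x - 65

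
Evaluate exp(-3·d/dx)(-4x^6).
- 4 x^{6} + 72 x^{5} - 540 x^{4} + 2160 x^{3} - 4860 x^{2} + 5832 x - 2916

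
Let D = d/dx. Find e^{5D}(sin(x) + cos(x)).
\sqrt{2} \sin{\left(x + \frac{\pi}{4} + 5 \right)}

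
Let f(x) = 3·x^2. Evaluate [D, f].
6 x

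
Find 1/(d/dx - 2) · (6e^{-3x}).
- \frac{6 e^{- 3 x}}{5}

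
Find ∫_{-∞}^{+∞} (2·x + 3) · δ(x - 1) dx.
5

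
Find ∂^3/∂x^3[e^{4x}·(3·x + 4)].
\left(192 x + 400\right) e^{4 x}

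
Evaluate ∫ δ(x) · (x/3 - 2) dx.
-2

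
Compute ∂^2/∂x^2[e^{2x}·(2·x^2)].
\left(8 x^{2} + 16 x + 4\right) e^{2 x}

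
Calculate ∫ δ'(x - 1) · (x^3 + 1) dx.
-3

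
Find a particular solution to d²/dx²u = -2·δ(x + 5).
-|x + 5|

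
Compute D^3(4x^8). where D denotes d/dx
1344 x^{5}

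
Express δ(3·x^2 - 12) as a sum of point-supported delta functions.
\frac{\delta(x - 2) + \delta(x + 2)}{12}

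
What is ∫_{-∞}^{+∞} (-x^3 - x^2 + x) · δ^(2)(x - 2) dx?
-14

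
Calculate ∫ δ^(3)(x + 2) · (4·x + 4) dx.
0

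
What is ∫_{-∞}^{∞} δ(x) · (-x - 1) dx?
-1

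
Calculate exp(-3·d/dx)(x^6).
x^{6} - 18 x^{5} + 135 x^{4} - 540 x^{3} + 1215 x^{2} - 1458 x + 729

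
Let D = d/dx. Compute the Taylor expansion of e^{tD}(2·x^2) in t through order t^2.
2 t^{2} + 4 t x + 2 x^{2}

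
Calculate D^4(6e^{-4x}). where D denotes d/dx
1536 e^{- 4 x}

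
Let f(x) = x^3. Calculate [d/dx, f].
3 x^{2}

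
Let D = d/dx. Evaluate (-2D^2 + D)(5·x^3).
15 x \left(x - 4\right)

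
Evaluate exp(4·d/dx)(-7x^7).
- 7 x^{7} - 196 x^{6} - 2352 x^{5} - 15680 x^{4} - 62720 x^{3} - 150528 x^{2} - 200704 x - 114688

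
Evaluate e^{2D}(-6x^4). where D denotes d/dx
- 6 x^{4} - 48 x^{3} - 144 x^{2} - 192 x - 96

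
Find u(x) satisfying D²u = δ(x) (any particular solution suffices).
\frac{|x|}{2}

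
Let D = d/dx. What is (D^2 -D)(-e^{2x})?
- 2 e^{2 x}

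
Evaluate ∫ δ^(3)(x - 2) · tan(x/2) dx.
- \frac{3 \tan^{4}{\left(1 \right)}}{4} - \tan^{2}{\left(1 \right)} - \frac{1}{4}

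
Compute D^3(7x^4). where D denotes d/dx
168 x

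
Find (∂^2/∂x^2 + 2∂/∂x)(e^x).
3 e^{x}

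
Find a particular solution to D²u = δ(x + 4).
\frac{|x + 4|}{2}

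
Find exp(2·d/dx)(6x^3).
6 x^{3} + 36 x^{2} + 72 x + 48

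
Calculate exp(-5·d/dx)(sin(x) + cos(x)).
\sqrt{2} \cos{\left(- x + \frac{\pi}{4} + 5 \right)}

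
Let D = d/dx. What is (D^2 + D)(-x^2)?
- 2 x - 2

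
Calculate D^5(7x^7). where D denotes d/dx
17640 x^{2}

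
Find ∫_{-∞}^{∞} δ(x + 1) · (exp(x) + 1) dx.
e^{-1} + 1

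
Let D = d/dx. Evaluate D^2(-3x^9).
- 216 x^{7}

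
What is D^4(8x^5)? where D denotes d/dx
960 x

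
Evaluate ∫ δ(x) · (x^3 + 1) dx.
1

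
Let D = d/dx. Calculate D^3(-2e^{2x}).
- 16 e^{2 x}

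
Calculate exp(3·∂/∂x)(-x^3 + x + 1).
- x^{3} - 9 x^{2} - 26 x - 23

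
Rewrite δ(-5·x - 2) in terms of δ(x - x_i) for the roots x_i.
\frac{\delta(x + 2/5)}{5}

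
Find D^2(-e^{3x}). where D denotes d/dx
- 9 e^{3 x}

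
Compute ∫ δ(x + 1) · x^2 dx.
1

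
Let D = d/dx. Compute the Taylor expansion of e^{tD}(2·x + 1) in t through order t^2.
2 t + 2 x + 1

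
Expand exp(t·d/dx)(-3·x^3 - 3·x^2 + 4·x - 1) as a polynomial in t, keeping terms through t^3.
- 3 t^{3} - t^{2} \left(9 x + 3\right) - t \left(9 x^{2} + 6 x - 4\right) - 3 x^{3} - 3 x^{2} + 4 x - 1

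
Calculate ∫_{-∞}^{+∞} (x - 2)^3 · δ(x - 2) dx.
0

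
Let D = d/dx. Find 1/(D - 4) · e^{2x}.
- \frac{e^{2 x}}{2}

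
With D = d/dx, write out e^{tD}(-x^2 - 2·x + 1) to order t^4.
- t^{2} - 2 t \left(x + 1\right) - x^{2} - 2 x + 1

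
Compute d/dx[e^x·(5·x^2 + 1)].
\left(5 x^{2} + 10 x + 1\right) e^{x}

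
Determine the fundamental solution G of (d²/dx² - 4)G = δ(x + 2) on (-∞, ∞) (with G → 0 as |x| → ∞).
-\frac{e^{-2|x + 2|}}{4}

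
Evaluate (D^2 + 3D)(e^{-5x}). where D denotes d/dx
10 e^{- 5 x}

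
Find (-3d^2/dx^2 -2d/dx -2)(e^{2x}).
- 18 e^{2 x}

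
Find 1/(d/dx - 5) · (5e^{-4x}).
- \frac{5 e^{- 4 x}}{9}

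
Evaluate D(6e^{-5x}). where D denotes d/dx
- 30 e^{- 5 x}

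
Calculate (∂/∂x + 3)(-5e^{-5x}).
10 e^{- 5 x}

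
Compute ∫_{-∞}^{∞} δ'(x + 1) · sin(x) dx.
- \cos{\left(1 \right)}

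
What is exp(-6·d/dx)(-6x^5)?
- 6 x^{5} + 180 x^{4} - 2160 x^{3} + 12960 x^{2} - 38880 x + 46656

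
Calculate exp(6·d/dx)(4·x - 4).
4 x + 20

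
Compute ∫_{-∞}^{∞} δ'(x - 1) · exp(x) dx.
- e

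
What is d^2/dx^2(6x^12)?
792 x^{10}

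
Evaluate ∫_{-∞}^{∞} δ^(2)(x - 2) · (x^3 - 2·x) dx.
12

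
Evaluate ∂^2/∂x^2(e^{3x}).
9 e^{3 x}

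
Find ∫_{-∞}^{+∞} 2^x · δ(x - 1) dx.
2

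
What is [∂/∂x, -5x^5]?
- 25 x^{4}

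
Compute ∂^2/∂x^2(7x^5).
140 x^{3}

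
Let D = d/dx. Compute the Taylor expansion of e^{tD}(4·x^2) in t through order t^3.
4 t^{2} + 8 t x + 4 x^{2}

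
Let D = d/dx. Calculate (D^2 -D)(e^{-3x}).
12 e^{- 3 x}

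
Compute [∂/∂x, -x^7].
- 7 x^{6}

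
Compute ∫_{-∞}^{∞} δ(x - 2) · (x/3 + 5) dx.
\frac{17}{3}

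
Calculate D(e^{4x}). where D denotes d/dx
4 e^{4 x}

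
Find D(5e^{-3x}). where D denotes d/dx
- 15 e^{- 3 x}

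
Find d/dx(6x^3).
18 x^{2}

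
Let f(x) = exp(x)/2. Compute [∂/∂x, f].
\frac{e^{x}}{2}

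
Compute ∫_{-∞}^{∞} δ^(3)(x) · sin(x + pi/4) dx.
\frac{\sqrt{2}}{2}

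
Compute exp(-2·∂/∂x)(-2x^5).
- 2 x^{5} + 20 x^{4} - 80 x^{3} + 160 x^{2} - 160 x + 64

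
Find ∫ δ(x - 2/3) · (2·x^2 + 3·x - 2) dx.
\frac{8}{9}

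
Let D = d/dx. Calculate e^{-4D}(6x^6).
6 x^{6} - 144 x^{5} + 1440 x^{4} - 7680 x^{3} + 23040 x^{2} - 36864 x + 24576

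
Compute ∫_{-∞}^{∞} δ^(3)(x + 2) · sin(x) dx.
\cos{\left(2 \right)}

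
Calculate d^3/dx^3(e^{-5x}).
- 125 e^{- 5 x}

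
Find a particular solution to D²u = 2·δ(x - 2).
|x - 2|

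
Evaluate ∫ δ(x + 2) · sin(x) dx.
- \sin{\left(2 \right)}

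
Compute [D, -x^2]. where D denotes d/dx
- 2 x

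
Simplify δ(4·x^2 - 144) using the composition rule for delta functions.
\frac{\delta(x - 6) + \delta(x + 6)}{48}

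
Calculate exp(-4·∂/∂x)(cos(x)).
\cos{\left(x - 4 \right)}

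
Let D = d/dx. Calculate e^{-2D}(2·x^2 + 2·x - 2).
2 x^{2} - 6 x + 2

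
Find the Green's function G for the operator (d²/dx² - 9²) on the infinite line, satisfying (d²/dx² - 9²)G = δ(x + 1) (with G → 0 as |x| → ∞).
-\frac{e^{-9|x + 1|}}{18}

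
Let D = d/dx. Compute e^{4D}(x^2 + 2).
x^{2} + 8 x + 18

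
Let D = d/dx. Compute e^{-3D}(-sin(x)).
- \sin{\left(x - 3 \right)}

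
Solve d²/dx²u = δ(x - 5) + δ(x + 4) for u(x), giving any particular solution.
\frac{|x - 5|}{2} + \frac{|x + 4|}{2}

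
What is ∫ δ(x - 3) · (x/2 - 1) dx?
\frac{1}{2}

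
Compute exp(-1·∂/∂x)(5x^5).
5 x^{5} - 25 x^{4} + 50 x^{3} - 50 x^{2} + 25 x - 5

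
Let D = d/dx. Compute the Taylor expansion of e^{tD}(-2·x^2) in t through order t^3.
- 2 t^{2} - 4 t x - 2 x^{2}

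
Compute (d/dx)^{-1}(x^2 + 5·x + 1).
\frac{x^{3}}{3} + \frac{5 x^{2}}{2} + x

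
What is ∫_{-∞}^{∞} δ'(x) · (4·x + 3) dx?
-4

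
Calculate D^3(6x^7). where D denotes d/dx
1260 x^{4}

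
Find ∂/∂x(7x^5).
35 x^{4}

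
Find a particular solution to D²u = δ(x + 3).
\frac{|x + 3|}{2}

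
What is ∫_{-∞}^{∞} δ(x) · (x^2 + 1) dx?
1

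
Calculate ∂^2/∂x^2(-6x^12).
- 792 x^{10}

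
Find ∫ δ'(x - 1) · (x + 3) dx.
-1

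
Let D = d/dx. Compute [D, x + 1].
1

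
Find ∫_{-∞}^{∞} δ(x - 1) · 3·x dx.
3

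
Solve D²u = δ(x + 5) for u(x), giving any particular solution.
\frac{|x + 5|}{2}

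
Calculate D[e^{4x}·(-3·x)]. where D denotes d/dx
\left(- 12 x - 3\right) e^{4 x}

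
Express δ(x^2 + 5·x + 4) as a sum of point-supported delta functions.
\frac{\delta(x + 4) + \delta(x + 1)}{3}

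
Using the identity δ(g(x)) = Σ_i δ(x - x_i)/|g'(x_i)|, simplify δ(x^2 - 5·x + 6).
\frac{\delta(x - 2) + \delta(x - 3)}{1}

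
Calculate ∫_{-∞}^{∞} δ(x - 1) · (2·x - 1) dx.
1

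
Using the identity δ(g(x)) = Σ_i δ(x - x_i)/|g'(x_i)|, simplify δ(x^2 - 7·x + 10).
\frac{\delta(x - 5) + \delta(x - 2)}{3}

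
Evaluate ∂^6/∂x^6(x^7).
5040 x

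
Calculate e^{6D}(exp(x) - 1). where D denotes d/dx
e^{x + 6} - 1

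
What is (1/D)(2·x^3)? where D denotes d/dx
\frac{x^{4}}{2}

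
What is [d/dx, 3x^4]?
12 x^{3}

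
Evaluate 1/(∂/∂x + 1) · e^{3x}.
\frac{e^{3 x}}{4}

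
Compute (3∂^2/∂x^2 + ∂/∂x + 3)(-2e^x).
- 14 e^{x}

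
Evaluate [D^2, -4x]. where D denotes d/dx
-8D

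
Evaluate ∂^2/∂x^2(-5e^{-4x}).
- 80 e^{- 4 x}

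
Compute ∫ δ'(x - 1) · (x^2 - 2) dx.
-2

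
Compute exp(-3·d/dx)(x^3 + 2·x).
x^{3} - 9 x^{2} + 29 x - 33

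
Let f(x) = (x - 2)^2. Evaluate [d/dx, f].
2 x - 4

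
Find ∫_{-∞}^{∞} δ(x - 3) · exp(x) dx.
e^{3}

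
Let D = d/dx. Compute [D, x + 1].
1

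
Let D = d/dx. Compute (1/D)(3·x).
\frac{3 x^{2}}{2}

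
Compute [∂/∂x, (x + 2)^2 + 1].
2 x + 4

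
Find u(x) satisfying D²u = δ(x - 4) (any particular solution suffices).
\frac{|x - 4|}{2}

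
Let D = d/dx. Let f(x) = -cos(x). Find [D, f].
\sin{\left(x \right)}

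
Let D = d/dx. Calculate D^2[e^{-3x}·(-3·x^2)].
3 \left(- 9 x^{2} + 12 x - 2\right) e^{- 3 x}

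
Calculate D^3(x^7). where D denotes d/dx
210 x^{4}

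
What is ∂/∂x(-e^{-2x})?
2 e^{- 2 x}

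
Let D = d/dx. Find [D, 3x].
3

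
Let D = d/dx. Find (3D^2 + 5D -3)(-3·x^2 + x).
9 x^{2} - 33 x - 13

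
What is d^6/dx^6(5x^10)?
756000 x^{4}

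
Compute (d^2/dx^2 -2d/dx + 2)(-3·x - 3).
- 6 x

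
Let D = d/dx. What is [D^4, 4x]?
16D^{3}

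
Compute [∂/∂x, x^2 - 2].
2 x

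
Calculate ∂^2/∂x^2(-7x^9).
- 504 x^{7}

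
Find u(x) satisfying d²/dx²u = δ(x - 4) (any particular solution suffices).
\frac{|x - 4|}{2}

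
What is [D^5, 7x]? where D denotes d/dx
35D^{4}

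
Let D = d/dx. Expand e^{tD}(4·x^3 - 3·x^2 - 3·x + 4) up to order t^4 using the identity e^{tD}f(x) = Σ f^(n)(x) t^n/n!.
4 t^{3} + t^{2} \left(12 x - 3\right) - 3 t \left(- 4 x^{2} + 2 x + 1\right) + 4 x^{3} - 3 x^{2} - 3 x + 4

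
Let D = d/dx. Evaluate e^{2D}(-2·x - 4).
- 2 x - 8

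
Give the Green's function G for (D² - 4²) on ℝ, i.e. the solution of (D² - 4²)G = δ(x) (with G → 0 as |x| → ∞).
-\frac{e^{-4|x|}}{8}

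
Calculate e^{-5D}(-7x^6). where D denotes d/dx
- 7 x^{6} + 210 x^{5} - 2625 x^{4} + 17500 x^{3} - 65625 x^{2} + 131250 x - 109375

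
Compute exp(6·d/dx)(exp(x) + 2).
e^{x + 6} + 2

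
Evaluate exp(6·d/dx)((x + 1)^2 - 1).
x^{2} + 14 x + 48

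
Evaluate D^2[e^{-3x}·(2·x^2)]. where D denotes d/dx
2 \left(9 x^{2} - 12 x + 2\right) e^{- 3 x}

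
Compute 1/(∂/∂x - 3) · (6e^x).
- 3 e^{x}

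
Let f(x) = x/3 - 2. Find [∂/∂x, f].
\frac{1}{3}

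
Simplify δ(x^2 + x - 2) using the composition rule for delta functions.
\frac{\delta(x + 2) + \delta(x - 1)}{3}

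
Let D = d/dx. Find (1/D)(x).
\frac{x^{2}}{2}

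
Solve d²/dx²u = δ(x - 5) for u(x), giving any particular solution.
\frac{|x - 5|}{2}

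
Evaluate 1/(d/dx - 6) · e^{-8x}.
- \frac{e^{- 8 x}}{14}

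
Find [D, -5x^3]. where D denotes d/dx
- 15 x^{2}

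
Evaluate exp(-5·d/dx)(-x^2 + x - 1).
- x^{2} + 11 x - 31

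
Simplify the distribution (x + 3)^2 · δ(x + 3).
0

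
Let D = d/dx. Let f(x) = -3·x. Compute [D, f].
-3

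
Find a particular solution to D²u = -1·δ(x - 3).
-\frac{|x - 3|}{2}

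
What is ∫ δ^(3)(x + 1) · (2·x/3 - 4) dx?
0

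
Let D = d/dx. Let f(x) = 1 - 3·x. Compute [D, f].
-3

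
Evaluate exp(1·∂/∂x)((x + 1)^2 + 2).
x^{2} + 4 x + 6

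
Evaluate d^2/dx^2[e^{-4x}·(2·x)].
16 \left(2 x - 1\right) e^{- 4 x}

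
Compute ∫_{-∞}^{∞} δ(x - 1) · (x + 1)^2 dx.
4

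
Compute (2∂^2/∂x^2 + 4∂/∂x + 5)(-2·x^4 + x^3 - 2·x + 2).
- 10 x^{4} - 27 x^{3} - 36 x^{2} + 2 x + 2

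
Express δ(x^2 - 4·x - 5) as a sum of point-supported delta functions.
\frac{\delta(x + 1) + \delta(x - 5)}{6}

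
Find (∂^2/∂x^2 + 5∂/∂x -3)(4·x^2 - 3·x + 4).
- 12 x^{2} + 49 x - 19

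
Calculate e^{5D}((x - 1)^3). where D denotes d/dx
x^{3} + 12 x^{2} + 48 x + 64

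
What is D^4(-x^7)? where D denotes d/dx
- 840 x^{3}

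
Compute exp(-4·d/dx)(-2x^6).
- 2 x^{6} + 48 x^{5} - 480 x^{4} + 2560 x^{3} - 7680 x^{2} + 12288 x - 8192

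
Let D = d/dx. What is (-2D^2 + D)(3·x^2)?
6 x - 12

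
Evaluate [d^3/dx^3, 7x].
21\frac{d^{2}}{dx^{2}}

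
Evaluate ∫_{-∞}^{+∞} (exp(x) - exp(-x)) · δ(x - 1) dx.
2 \sinh{\left(1 \right)}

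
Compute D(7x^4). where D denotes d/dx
28 x^{3}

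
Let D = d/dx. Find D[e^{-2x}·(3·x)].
3 \left(1 - 2 x\right) e^{- 2 x}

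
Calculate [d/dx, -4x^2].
- 8 x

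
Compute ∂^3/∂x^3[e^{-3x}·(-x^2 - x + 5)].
9 \left(3 x^{2} - 3 x - 16\right) e^{- 3 x}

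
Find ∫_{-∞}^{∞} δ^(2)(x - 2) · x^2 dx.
2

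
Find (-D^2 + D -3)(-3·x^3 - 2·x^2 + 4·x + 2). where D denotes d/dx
9 x^{3} - 3 x^{2} + 2 x + 2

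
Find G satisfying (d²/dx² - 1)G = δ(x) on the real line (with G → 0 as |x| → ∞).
-\frac{e^{-|x|}}{2}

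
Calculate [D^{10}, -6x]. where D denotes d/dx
-60D^{9}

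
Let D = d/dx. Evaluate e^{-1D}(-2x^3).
- 2 x^{3} + 6 x^{2} - 6 x + 2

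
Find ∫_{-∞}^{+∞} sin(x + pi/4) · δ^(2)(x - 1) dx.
- \sin{\left(\frac{\pi}{4} + 1 \right)}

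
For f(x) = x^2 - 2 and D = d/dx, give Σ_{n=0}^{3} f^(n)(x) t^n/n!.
t^{2} + 2 t x + x^{2} - 2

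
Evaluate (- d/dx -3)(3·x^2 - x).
- 9 x^{2} - 3 x + 1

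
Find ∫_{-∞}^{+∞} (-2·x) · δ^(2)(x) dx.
0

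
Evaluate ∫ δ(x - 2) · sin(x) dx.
\sin{\left(2 \right)}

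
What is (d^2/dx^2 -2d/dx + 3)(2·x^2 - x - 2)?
x \left(6 x - 11\right)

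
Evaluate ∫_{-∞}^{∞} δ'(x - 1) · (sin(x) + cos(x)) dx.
- \cos{\left(1 \right)} + \sin{\left(1 \right)}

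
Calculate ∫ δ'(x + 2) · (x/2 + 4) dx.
- \frac{1}{2}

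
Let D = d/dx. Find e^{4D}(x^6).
x^{6} + 24 x^{5} + 240 x^{4} + 1280 x^{3} + 3840 x^{2} + 6144 x + 4096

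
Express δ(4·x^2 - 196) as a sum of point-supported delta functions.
\frac{\delta(x - 7) + \delta(x + 7)}{56}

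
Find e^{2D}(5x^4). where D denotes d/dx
5 x^{4} + 40 x^{3} + 120 x^{2} + 160 x + 80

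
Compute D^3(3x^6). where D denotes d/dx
360 x^{3}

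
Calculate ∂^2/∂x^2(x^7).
42 x^{5}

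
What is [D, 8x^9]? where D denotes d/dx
72 x^{8}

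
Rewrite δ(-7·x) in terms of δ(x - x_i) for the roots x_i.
\frac{\delta(x)}{7}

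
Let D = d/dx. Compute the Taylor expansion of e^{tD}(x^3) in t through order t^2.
x \left(3 t^{2} + 3 t x + x^{2}\right)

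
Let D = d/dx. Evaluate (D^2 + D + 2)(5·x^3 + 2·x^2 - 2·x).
10 x^{3} + 19 x^{2} + 30 x + 2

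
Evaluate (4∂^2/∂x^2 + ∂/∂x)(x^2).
2 x + 8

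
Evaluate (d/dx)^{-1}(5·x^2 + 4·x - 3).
\frac{5 x^{3}}{3} + 2 x^{2} - 3 x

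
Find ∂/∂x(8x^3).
24 x^{2}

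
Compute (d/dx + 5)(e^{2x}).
7 e^{2 x}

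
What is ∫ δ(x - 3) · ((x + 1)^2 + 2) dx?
18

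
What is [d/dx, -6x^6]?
- 36 x^{5}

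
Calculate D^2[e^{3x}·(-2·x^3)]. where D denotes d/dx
- 6 x \left(3 x^{2} + 6 x + 2\right) e^{3 x}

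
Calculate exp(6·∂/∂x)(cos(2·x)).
\cos{\left(2 x + 12 \right)}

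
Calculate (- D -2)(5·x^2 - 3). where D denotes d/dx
- 10 x^{2} - 10 x + 6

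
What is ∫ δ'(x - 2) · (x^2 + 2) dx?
-4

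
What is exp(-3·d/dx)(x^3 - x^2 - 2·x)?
x^{3} - 10 x^{2} + 31 x - 30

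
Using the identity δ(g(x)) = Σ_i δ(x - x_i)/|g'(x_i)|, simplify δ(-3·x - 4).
\frac{\delta(x + 4/3)}{3}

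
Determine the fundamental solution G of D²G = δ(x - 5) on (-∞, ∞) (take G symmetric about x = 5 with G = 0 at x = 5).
\frac{|x - 5|}{2}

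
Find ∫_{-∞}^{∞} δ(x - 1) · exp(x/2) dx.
e^{\frac{1}{2}}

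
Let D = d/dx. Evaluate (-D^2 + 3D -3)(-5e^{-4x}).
155 e^{- 4 x}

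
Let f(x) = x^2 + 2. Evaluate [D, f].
2 x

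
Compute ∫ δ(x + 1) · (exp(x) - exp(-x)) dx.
- 2 \sinh{\left(1 \right)}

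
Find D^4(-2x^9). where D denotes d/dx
- 6048 x^{5}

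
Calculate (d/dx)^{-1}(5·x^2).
\frac{5 x^{3}}{3}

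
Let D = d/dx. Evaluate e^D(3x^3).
3 x^{3} + 9 x^{2} + 9 x + 3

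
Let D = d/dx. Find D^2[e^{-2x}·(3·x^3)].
6 x \left(2 x^{2} - 6 x + 3\right) e^{- 2 x}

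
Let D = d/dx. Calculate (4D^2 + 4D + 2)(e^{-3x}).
26 e^{- 3 x}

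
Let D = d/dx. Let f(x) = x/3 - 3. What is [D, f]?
\frac{1}{3}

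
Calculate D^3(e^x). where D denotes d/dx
e^{x}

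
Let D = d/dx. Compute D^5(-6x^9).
- 90720 x^{4}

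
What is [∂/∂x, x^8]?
8 x^{7}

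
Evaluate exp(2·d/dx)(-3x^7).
- 3 x^{7} - 42 x^{6} - 252 x^{5} - 840 x^{4} - 1680 x^{3} - 2016 x^{2} - 1344 x - 384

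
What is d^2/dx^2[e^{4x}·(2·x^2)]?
\left(32 x^{2} + 32 x + 4\right) e^{4 x}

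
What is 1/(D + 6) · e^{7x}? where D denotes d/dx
\frac{e^{7 x}}{13}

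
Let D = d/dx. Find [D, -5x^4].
- 20 x^{3}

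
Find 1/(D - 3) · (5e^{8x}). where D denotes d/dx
e^{8 x}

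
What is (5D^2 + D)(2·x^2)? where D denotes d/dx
4 x + 20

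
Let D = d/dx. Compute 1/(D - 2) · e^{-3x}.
- \frac{e^{- 3 x}}{5}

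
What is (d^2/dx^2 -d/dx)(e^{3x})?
6 e^{3 x}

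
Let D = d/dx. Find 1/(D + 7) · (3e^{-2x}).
\frac{3 e^{- 2 x}}{5}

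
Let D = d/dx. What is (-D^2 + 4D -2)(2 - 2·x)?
4 x - 12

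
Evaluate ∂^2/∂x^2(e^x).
e^{x}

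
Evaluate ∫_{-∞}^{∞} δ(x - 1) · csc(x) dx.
\csc{\left(1 \right)}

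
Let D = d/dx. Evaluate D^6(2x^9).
120960 x^{3}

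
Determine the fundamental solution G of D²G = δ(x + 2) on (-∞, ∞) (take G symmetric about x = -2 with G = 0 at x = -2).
\frac{|x + 2|}{2}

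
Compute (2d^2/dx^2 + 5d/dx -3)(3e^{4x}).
147 e^{4 x}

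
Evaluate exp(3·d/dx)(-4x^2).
- 4 x^{2} - 24 x - 36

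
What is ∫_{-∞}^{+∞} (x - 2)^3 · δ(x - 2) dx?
0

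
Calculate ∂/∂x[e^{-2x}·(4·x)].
4 \left(1 - 2 x\right) e^{- 2 x}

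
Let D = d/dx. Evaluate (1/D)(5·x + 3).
\frac{5 x^{2}}{2} + 3 x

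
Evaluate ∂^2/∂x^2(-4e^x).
- 4 e^{x}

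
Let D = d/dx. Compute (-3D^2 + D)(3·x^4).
12 x^{2} \left(x - 9\right)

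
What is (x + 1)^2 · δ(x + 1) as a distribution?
0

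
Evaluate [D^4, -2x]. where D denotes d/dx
-8D^{3}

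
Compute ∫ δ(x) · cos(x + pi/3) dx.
\frac{1}{2}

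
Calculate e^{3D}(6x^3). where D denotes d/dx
6 x^{3} + 54 x^{2} + 162 x + 162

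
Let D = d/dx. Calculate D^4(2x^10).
10080 x^{6}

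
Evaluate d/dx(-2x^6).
- 12 x^{5}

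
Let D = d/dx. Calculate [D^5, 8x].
40D^{4}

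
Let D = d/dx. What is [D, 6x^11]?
66 x^{10}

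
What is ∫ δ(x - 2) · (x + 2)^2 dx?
16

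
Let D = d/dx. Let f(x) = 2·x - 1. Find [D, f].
2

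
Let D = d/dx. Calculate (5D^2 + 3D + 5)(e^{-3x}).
41 e^{- 3 x}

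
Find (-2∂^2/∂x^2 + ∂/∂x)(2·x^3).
6 x \left(x - 4\right)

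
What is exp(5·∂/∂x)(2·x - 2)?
2 x + 8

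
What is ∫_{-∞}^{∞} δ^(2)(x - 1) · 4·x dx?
0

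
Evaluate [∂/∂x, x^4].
4 x^{3}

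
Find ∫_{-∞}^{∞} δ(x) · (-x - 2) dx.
-2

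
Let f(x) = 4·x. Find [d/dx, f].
4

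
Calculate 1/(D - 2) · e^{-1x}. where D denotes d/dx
- \frac{e^{- x}}{3}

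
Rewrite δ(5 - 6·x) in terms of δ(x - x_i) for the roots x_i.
\frac{\delta(x - 5/6)}{6}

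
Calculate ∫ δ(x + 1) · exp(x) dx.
e^{-1}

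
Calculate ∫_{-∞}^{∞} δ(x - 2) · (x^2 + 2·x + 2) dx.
10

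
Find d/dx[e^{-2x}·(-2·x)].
2 \left(2 x - 1\right) e^{- 2 x}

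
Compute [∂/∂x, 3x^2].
6 x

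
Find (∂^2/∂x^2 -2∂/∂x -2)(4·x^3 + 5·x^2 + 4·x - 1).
- 8 x^{3} - 34 x^{2} - 4 x + 4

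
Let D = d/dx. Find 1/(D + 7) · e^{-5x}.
\frac{e^{- 5 x}}{2}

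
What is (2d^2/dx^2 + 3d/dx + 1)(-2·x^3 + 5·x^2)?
- 2 x^{3} - 13 x^{2} + 6 x + 20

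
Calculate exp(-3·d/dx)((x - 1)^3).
x^{3} - 12 x^{2} + 48 x - 64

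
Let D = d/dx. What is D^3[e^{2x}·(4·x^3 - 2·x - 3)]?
\left(32 x^{3} + 144 x^{2} + 128 x - 24\right) e^{2 x}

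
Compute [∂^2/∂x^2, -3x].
-6\frac{d}{dx}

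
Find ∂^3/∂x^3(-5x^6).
- 600 x^{3}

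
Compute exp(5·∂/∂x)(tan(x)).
\tan{\left(x + 5 \right)}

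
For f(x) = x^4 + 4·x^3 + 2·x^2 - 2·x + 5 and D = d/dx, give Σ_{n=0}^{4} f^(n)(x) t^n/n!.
t^{4} + t^{3} \left(4 x + 4\right) + t^{2} \left(6 x^{2} + 12 x + 2\right) + 2 t \left(2 x^{3} + 6 x^{2} + 2 x - 1\right) + x^{4} + 4 x^{3} + 2 x^{2} - 2 x + 5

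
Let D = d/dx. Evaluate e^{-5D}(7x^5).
7 x^{5} - 175 x^{4} + 1750 x^{3} - 8750 x^{2} + 21875 x - 21875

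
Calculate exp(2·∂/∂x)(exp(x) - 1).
e^{x + 2} - 1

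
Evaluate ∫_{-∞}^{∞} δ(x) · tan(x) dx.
0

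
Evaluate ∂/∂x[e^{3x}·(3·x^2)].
3 x \left(3 x + 2\right) e^{3 x}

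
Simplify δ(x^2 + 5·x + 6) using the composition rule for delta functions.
\frac{\delta(x + 2) + \delta(x + 3)}{1}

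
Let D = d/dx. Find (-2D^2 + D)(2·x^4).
8 x^{2} \left(x - 6\right)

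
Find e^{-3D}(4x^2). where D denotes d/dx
4 x^{2} - 24 x + 36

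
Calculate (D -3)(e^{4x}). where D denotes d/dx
e^{4 x}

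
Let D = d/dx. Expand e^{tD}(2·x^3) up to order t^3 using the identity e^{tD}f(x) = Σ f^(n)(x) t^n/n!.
2 t^{3} + 6 t^{2} x + 6 t x^{2} + 2 x^{3}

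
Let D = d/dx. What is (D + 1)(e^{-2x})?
- e^{- 2 x}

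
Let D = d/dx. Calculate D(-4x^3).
- 12 x^{2}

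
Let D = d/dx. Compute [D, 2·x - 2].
2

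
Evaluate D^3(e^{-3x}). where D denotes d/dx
- 27 e^{- 3 x}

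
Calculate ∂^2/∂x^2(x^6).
30 x^{4}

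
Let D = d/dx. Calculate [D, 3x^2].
6 x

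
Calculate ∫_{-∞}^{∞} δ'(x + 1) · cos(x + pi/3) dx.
\cos{\left(\frac{\pi}{6} + 1 \right)}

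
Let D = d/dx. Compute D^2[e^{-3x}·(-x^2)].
\left(- 9 x^{2} + 12 x - 2\right) e^{- 3 x}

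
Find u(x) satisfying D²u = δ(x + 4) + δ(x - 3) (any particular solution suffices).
\frac{|x + 4|}{2} + \frac{|x - 3|}{2}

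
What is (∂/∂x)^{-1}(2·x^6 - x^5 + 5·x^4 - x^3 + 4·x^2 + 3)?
\frac{2 x^{7}}{7} - \frac{x^{6}}{6} + x^{5} - \frac{x^{4}}{4} + \frac{4 x^{3}}{3} + 3 x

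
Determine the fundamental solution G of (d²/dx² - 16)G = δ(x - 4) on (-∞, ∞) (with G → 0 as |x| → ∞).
-\frac{e^{-4|x - 4|}}{8}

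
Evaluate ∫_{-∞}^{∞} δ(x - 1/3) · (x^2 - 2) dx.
- \frac{17}{9}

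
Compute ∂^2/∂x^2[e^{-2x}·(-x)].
4 \left(1 - x\right) e^{- 2 x}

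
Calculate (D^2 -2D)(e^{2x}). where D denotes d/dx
0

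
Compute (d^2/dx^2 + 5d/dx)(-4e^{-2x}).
24 e^{- 2 x}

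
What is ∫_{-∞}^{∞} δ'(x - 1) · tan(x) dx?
- \tan^{2}{\left(1 \right)} - 1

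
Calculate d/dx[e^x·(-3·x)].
3 \left(- x - 1\right) e^{x}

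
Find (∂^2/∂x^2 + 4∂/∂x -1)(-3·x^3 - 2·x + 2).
3 x^{3} - 36 x^{2} - 16 x - 10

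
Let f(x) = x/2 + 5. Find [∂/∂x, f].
\frac{1}{2}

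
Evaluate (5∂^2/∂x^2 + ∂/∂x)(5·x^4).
20 x^{2} \left(x + 15\right)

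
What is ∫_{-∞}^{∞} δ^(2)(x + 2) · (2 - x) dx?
0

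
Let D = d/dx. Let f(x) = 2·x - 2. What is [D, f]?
2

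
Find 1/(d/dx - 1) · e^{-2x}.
- \frac{e^{- 2 x}}{3}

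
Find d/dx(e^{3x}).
3 e^{3 x}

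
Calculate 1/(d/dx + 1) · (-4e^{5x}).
- \frac{2 e^{5 x}}{3}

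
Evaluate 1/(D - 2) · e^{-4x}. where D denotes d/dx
- \frac{e^{- 4 x}}{6}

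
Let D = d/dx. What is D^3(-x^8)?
- 336 x^{5}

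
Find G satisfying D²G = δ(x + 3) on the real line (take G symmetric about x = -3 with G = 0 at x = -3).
\frac{|x + 3|}{2}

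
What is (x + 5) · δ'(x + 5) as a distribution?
-\delta(x + 5)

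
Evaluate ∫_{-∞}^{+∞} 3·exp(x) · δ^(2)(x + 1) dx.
\frac{3}{e}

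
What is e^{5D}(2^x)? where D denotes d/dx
2^{x + 5}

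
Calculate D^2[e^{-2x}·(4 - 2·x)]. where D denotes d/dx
8 \left(3 - x\right) e^{- 2 x}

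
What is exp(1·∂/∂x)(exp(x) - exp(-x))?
2 \sinh{\left(x + 1 \right)}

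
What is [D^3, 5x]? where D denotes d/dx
15D^{2}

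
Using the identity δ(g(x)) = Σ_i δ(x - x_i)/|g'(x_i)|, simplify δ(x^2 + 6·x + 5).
\frac{\delta(x + 1) + \delta(x + 5)}{4}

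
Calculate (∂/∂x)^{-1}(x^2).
\frac{x^{3}}{3}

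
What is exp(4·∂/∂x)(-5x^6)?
- 5 x^{6} - 120 x^{5} - 1200 x^{4} - 6400 x^{3} - 19200 x^{2} - 30720 x - 20480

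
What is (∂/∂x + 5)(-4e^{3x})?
- 32 e^{3 x}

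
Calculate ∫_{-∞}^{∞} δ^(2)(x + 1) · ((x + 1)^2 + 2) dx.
2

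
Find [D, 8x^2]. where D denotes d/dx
16 x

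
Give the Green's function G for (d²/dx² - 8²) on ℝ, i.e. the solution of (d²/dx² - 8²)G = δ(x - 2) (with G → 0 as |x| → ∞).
-\frac{e^{-8|x - 2|}}{16}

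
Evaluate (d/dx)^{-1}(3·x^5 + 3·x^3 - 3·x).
\frac{x^{6}}{2} + \frac{3 x^{4}}{4} - \frac{3 x^{2}}{2}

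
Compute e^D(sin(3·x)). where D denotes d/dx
\sin{\left(3 x + 3 \right)}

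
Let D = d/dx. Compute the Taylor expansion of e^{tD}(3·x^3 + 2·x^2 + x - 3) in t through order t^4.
3 t^{3} + t^{2} \left(9 x + 2\right) + t \left(9 x^{2} + 4 x + 1\right) + 3 x^{3} + 2 x^{2} + x - 3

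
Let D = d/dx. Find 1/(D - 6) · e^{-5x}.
- \frac{e^{- 5 x}}{11}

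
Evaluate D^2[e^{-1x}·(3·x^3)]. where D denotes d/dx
3 x \left(x^{2} - 6 x + 6\right) e^{- x}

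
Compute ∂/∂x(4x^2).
8 x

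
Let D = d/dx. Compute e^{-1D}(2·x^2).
2 x^{2} - 4 x + 2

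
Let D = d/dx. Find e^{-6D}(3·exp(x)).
3 e^{x - 6}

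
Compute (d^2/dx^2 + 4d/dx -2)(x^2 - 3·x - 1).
- 2 x^{2} + 14 x - 8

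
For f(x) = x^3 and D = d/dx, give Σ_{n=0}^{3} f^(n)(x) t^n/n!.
t^{3} + 3 t^{2} x + 3 t x^{2} + x^{3}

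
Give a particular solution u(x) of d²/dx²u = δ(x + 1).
\frac{|x + 1|}{2}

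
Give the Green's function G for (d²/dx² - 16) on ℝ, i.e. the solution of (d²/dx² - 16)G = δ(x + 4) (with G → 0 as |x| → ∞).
-\frac{e^{-4|x + 4|}}{8}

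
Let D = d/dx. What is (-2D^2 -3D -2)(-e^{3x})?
29 e^{3 x}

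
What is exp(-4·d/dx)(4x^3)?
4 x^{3} - 48 x^{2} + 192 x - 256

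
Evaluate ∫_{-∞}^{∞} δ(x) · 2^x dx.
1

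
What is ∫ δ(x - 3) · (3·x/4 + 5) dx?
\frac{29}{4}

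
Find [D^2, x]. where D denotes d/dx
2D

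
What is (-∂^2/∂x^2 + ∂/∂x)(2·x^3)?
6 x \left(x - 2\right)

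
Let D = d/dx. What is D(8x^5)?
40 x^{4}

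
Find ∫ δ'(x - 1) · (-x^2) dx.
2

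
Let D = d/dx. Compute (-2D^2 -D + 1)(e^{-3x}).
- 14 e^{- 3 x}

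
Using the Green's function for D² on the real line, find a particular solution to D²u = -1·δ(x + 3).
-\frac{|x + 3|}{2}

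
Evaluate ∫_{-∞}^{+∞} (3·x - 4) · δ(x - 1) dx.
-1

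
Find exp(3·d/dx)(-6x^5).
- 6 x^{5} - 90 x^{4} - 540 x^{3} - 1620 x^{2} - 2430 x - 1458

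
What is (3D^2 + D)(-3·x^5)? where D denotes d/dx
15 x^{3} \left(- x - 12\right)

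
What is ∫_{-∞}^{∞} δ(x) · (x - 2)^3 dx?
-8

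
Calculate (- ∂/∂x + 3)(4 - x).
13 - 3 x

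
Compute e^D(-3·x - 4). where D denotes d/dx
- 3 x - 7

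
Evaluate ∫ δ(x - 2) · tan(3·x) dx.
\tan{\left(6 \right)}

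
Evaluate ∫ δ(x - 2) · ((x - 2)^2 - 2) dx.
-2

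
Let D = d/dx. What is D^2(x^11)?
110 x^{9}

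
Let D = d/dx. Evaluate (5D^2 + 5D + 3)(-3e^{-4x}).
- 189 e^{- 4 x}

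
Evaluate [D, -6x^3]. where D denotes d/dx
- 18 x^{2}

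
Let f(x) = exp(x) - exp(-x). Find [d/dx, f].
2 \cosh{\left(x \right)}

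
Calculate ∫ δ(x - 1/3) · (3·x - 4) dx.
-3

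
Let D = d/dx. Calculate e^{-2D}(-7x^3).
- 7 x^{3} + 42 x^{2} - 84 x + 56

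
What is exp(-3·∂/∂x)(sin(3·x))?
\sin{\left(3 x - 9 \right)}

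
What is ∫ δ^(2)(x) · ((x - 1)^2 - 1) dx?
2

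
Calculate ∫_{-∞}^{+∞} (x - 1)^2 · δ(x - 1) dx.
0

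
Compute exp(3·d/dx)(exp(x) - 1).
e^{x + 3} - 1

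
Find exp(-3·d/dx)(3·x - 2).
3 x - 11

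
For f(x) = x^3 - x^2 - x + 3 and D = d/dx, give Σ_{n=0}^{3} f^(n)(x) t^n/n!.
t^{3} + t^{2} \left(3 x - 1\right) - t \left(- 3 x^{2} + 2 x + 1\right) + x^{3} - x^{2} - x + 3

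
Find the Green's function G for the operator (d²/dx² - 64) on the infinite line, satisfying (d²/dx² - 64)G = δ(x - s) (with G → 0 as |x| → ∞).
-\frac{e^{-8|x-s|}}{16}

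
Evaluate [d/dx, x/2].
\frac{1}{2}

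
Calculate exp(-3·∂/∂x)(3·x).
3 x - 9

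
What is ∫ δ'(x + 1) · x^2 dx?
2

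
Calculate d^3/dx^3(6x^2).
0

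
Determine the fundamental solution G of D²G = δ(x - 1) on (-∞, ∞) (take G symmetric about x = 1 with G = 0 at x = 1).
\frac{|x - 1|}{2}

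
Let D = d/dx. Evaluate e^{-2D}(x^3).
x^{3} - 6 x^{2} + 12 x - 8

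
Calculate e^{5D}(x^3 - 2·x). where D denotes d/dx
x^{3} + 15 x^{2} + 73 x + 115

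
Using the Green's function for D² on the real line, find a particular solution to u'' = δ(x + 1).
\frac{|x + 1|}{2}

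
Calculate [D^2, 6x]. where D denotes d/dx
12D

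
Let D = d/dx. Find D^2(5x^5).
100 x^{3}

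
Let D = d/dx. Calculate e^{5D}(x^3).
x^{3} + 15 x^{2} + 75 x + 125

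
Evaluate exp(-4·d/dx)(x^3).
x^{3} - 12 x^{2} + 48 x - 64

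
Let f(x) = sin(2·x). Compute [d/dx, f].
2 \cos{\left(2 x \right)}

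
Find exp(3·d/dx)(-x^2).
- x^{2} - 6 x - 9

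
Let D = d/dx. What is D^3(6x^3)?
36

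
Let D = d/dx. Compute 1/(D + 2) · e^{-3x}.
- e^{- 3 x}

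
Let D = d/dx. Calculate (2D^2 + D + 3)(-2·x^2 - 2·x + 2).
- 6 x^{2} - 10 x - 4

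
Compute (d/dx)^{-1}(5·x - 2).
\frac{5 x^{2}}{2} - 2 x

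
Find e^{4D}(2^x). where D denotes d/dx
2^{x + 4}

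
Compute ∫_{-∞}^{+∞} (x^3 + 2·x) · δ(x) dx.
0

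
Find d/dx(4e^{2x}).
8 e^{2 x}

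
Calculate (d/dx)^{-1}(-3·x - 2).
- \frac{3 x^{2}}{2} - 2 x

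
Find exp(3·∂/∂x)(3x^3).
3 x^{3} + 27 x^{2} + 81 x + 81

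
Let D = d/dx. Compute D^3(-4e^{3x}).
- 108 e^{3 x}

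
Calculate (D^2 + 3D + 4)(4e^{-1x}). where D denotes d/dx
8 e^{- x}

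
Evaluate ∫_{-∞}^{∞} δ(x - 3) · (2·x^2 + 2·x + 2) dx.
26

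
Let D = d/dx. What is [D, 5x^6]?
30 x^{5}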